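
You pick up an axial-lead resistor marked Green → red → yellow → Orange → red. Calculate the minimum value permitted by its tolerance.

Green → 5 (first significant figure)
Red → 2 (second significant figure)
Yellow → 4 (third significant figure)
Orange → ×10^3 multiplier
Red → ±2% tolerance
524 × 1000 = 524000 Ω
Minimum = 524000 × (1 − 2/100) = 513520 Ω.

513520 Ω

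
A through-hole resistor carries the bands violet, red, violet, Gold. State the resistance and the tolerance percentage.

Violet → 7 (first significant figure)
Red → 2 (second significant figure)
Violet → ×10^7 multiplier
Gold → ±5% tolerance
72 × 10000000 = 720000000 Ω

720000000 Ω ±5%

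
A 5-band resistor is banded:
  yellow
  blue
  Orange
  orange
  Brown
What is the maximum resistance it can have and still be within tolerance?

Yellow → 4 (first significant figure)
Blue → 6 (second significant figure)
Orange → 3 (third significant figure)
Orange → ×10^3 multiplier
Brown → ±1% tolerance
463 × 1000 = 463000 Ω
Maximum = 463000 × (1 + 1/100) = 467630 Ω.

467630 Ω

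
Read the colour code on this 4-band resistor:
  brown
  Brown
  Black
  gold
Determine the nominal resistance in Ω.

11 Ω

Brown → 1 (first significant figure)
Brown → 1 (second significant figure)
Black → ×1 multiplier
11 × 1 = 11 Ω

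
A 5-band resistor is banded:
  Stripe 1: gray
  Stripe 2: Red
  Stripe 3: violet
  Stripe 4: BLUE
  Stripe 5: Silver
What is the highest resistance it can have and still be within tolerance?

909700000 Ω

Grey → 8 (first significant figure)
Red → 2 (second significant figure)
Violet → 7 (third significant figure)
Blue → ×10^6 multiplier
Silver → ±10% tolerance
827 × 1000000 = 827000000 Ω
Highest = 827000000 × (1 + 10/100) = 909700000 Ω.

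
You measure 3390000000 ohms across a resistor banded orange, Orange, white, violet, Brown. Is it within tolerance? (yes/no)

Orange → 3 (first significant figure)
Orange → 3 (second significant figure)
White → 9 (third significant figure)
Violet → ×10^7 multiplier
Brown → ±1% tolerance
339 × 10000000 = 3390000000 Ω
Allowed range: 3356100000 Ω to 3423900000 Ω.
3390000000 ohms lies inside that range.

yes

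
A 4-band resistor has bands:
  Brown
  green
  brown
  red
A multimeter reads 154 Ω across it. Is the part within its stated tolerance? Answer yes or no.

no

Brown → 1 (first significant figure)
Green → 5 (second significant figure)
Brown → ×10 multiplier
Red → ±2% tolerance
15 × 10 = 150 Ω
Allowed range: 147 Ω to 153 Ω.
154 Ω lies outside that range.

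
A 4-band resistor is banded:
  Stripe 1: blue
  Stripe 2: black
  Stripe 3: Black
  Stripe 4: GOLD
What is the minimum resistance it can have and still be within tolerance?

57 Ω

Blue → 6 (first significant figure)
Black → 0 (second significant figure)
Black → ×1 multiplier
Gold → ±5% tolerance
60 × 1 = 60 Ω
Minimum = 60 × (1 − 5/100) = 57 Ω.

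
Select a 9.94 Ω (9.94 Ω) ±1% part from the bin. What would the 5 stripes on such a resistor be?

white, white, yellow, silver, brown

9.94 Ω = 994 × 10^-2.
9 → white
9 → white
4 → yellow
Multiplier 10^-2 → silver.
±1% tolerance → brown.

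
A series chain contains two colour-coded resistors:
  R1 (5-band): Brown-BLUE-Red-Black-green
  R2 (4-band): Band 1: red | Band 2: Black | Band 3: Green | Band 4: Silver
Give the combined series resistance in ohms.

R1: brown, blue, red → 162; black ×1 → 162 Ω.
R2: red, black → 20; green ×10^5 → 2000000 Ω.
Series: 162 + 2000000 = 2000162 Ω.

2000162 Ω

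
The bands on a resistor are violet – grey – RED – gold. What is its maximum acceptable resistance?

8190 Ω

Violet → 7 (first significant figure)
Grey → 8 (second significant figure)
Red → ×10^2 multiplier
Gold → ±5% tolerance
78 × 100 = 7800 Ω
Maximum = 7800 × (1 + 5/100) = 8190 Ω.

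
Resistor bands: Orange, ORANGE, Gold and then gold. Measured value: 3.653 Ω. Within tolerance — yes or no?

no

Orange → 3 (first significant figure)
Orange → 3 (second significant figure)
Gold → ×0.1 multiplier
Gold → ±5% tolerance
33 × 0.1 = 3.3 Ω
Allowed range: 3.135 Ω to 3.465 Ω.
3.653 Ω lies outside that range.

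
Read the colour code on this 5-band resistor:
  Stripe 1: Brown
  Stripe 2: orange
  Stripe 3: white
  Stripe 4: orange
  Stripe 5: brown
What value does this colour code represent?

Brown → 1 (first significant figure)
Orange → 3 (second significant figure)
White → 9 (third significant figure)
Orange → ×10^3 multiplier
139 × 1000 = 139000 Ω

139000 Ω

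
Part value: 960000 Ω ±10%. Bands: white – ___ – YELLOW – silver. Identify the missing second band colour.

blue

960000 Ω = 96 × 10^4.
The second band gives digit 6 of the significand, and 6 is blue.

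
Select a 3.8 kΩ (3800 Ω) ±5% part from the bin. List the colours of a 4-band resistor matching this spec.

3800 Ω = 38 × 10^2.
3 → orange
8 → grey
Multiplier 10^2 → red.
±5% tolerance → gold.

orange, grey, red, gold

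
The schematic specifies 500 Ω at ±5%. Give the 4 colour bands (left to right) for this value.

green, black, brown, gold

500 Ω = 50 × 10^1.
5 → green
0 → black
Multiplier 10^1 → brown.
±5% tolerance → gold.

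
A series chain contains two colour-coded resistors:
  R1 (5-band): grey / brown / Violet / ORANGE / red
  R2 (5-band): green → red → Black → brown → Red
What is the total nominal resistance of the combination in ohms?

R1: grey, brown, violet → 817; orange ×10^3 → 817000 Ω.
R2: green, red, black → 520; brown ×10 → 5200 Ω.
Series: 817000 + 5200 = 822200 Ω.

822200 Ω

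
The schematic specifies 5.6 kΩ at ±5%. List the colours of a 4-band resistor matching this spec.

5600 Ω = 56 × 10^2.
5 → green
6 → blue
Multiplier 10^2 → red.
±5% tolerance → gold.

green, blue, red, gold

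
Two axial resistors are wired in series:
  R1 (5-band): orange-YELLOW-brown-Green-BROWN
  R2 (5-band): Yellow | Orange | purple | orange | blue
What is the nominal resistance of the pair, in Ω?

34537000 Ω

R1: orange, yellow, brown → 341; green ×10^5 → 34100000 Ω.
R2: yellow, orange, violet → 437; orange ×10^3 → 437000 Ω.
Series: 34100000 + 437000 = 34537000 Ω.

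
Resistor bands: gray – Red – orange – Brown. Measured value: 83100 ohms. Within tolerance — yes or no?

Grey → 8 (first significant figure)
Red → 2 (second significant figure)
Orange → ×10^3 multiplier
Brown → ±1% tolerance
82 × 1000 = 82000 Ω
Allowed range: 81180 Ω to 82820 Ω.
83100 ohms lies outside that range.

no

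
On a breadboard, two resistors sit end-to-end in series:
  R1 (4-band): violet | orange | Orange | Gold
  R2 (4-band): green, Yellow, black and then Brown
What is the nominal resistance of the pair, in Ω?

R1: violet, orange → 73; orange ×10^3 → 73000 Ω.
R2: green, yellow → 54; black ×1 → 54 Ω.
Series: 73000 + 54 = 73054 Ω.

73054 Ω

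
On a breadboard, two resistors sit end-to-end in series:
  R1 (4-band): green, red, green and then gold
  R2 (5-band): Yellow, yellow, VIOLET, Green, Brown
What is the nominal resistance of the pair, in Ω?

49900000 Ω

R1: green, red → 52; green ×10^5 → 5200000 Ω.
R2: yellow, yellow, violet → 447; green ×10^5 → 44700000 Ω.
Series: 5200000 + 44700000 = 49900000 Ω.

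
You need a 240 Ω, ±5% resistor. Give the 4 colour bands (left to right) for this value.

240 Ω = 24 × 10^1.
2 → red
4 → yellow
Multiplier 10^1 → brown.
±5% tolerance → gold.

red, yellow, brown, gold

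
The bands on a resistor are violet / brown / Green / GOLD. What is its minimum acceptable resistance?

6745000 Ω

Violet → 7 (first significant figure)
Brown → 1 (second significant figure)
Green → ×10^5 multiplier
Gold → ±5% tolerance
71 × 100000 = 7100000 Ω
Minimum = 7100000 × (1 − 5/100) = 6745000 Ω.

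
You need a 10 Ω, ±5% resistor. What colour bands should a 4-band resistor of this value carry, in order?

10 Ω = 10 × 10^0.
1 → brown
0 → black
Multiplier 10^0 → black.
±5% tolerance → gold.

brown, black, black, gold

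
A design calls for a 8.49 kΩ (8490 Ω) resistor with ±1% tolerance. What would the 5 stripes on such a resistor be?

grey, yellow, white, brown, brown

8490 Ω = 849 × 10^1.
8 → grey
4 → yellow
9 → white
Multiplier 10^1 → brown.
±1% tolerance → brown.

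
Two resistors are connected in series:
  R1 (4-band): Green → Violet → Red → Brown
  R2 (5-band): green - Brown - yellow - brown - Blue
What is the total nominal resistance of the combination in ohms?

10840 Ω

R1: green, violet → 57; red ×10^2 → 5700 Ω.
R2: green, brown, yellow → 514; brown ×10 → 5140 Ω.
Series: 5700 + 5140 = 10840 Ω.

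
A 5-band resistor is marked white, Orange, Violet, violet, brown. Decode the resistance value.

White → 9 (first significant figure)
Orange → 3 (second significant figure)
Violet → 7 (third significant figure)
Violet → ×10^7 multiplier
937 × 10000000 = 9370000000 Ω

9370000000 Ω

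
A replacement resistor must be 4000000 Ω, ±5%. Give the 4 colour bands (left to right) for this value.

yellow, black, green, gold

4000000 Ω = 40 × 10^5.
4 → yellow
0 → black
Multiplier 10^5 → green.
±5% tolerance → gold.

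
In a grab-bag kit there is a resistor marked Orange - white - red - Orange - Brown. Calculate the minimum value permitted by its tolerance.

Orange → 3 (first significant figure)
White → 9 (second significant figure)
Red → 2 (third significant figure)
Orange → ×10^3 multiplier
Brown → ±1% tolerance
392 × 1000 = 392000 Ω
Minimum = 392000 × (1 − 1/100) = 388080 Ω.

388080 Ω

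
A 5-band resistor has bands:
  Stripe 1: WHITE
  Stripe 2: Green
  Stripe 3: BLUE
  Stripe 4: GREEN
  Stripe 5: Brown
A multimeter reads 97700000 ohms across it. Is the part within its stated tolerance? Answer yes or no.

no

White → 9 (first significant figure)
Green → 5 (second significant figure)
Blue → 6 (third significant figure)
Green → ×10^5 multiplier
Brown → ±1% tolerance
956 × 100000 = 95600000 Ω
Allowed range: 94644000 Ω to 96556000 Ω.
97700000 ohms lies outside that range.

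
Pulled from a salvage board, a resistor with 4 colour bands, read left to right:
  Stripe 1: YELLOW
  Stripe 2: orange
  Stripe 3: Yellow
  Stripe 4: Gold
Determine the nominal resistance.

430000 Ω

Yellow → 4 (first significant figure)
Orange → 3 (second significant figure)
Yellow → ×10^4 multiplier
43 × 10000 = 430000 Ω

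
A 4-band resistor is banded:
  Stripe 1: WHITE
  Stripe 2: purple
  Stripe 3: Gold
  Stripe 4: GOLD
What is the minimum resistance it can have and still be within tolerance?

9.215 Ω

White → 9 (first significant figure)
Violet → 7 (second significant figure)
Gold → ×0.1 multiplier
Gold → ±5% tolerance
97 × 0.1 = 9.7 Ω
Minimum = 9.7 × (1 − 5/100) = 9.215 Ω.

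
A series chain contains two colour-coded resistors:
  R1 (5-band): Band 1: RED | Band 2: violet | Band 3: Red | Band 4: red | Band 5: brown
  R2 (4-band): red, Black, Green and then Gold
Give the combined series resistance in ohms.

2027200 Ω

R1: red, violet, red → 272; red ×10^2 → 27200 Ω.
R2: red, black → 20; green ×10^5 → 2000000 Ω.
Series: 27200 + 2000000 = 2027200 Ω.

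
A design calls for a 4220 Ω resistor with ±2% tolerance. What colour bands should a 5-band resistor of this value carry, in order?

4220 Ω = 422 × 10^1.
4 → yellow
2 → red
2 → red
Multiplier 10^1 → brown.
±2% tolerance → red.

yellow, red, red, brown, red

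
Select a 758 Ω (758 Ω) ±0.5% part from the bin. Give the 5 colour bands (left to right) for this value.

violet, green, grey, black, green

758 Ω = 758 × 10^0.
7 → violet
5 → green
8 → grey
Multiplier 10^0 → black.
±0.5% tolerance → green.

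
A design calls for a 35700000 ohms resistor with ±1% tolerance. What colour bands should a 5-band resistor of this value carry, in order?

orange, green, violet, green, brown

35700000 Ω = 357 × 10^5.
3 → orange
5 → green
7 → violet
Multiplier 10^5 → green.
±1% tolerance → brown.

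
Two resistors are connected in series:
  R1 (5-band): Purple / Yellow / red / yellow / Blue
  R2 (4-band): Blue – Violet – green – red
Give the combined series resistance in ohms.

R1: violet, yellow, red → 742; yellow ×10^4 → 7420000 Ω.
R2: blue, violet → 67; green ×10^5 → 6700000 Ω.
Series: 7420000 + 6700000 = 14120000 Ω.

14120000 Ω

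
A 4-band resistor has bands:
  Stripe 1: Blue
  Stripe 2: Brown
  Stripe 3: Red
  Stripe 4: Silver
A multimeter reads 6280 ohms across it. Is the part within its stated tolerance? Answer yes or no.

Blue → 6 (first significant figure)
Brown → 1 (second significant figure)
Red → ×10^2 multiplier
Silver → ±10% tolerance
61 × 100 = 6100 Ω
Allowed range: 5490 Ω to 6710 Ω.
6280 ohms lies inside that range.

yes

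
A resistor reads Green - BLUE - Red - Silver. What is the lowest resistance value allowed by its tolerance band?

5040 Ω

Green → 5 (first significant figure)
Blue → 6 (second significant figure)
Red → ×10^2 multiplier
Silver → ±10% tolerance
56 × 100 = 5600 Ω
Lowest = 5600 × (1 − 10/100) = 5040 Ω.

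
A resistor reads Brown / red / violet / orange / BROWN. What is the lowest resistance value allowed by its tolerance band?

Brown → 1 (first significant figure)
Red → 2 (second significant figure)
Violet → 7 (third significant figure)
Orange → ×10^3 multiplier
Brown → ±1% tolerance
127 × 1000 = 127000 Ω
Lowest = 127000 × (1 − 1/100) = 125730 Ω.

125730 Ω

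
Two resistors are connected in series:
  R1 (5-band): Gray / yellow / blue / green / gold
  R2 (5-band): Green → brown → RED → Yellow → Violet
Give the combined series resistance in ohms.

R1: grey, yellow, blue → 846; green ×10^5 → 84600000 Ω.
R2: green, brown, red → 512; yellow ×10^4 → 5120000 Ω.
Series: 84600000 + 5120000 = 89720000 Ω.

89720000 Ω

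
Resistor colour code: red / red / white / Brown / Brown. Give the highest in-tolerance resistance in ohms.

2312.9 Ω

Red → 2 (first significant figure)
Red → 2 (second significant figure)
White → 9 (third significant figure)
Brown → ×10 multiplier
Brown → ±1% tolerance
229 × 10 = 2290 Ω
Highest = 2290 × (1 + 1/100) = 2312.9 Ω.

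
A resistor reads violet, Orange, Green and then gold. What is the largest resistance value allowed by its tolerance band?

Violet → 7 (first significant figure)
Orange → 3 (second significant figure)
Green → ×10^5 multiplier
Gold → ±5% tolerance
73 × 100000 = 7300000 Ω
Largest = 7300000 × (1 + 5/100) = 7665000 Ω.

7665000 Ω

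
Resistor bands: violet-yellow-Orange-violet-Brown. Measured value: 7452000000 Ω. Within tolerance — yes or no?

Violet → 7 (first significant figure)
Yellow → 4 (second significant figure)
Orange → 3 (third significant figure)
Violet → ×10^7 multiplier
Brown → ±1% tolerance
743 × 10000000 = 7430000000 Ω
Allowed range: 7355700000 Ω to 7504300000 Ω.
7452000000 Ω lies inside that range.

yes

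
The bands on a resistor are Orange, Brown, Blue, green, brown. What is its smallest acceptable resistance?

31284000 Ω

Orange → 3 (first significant figure)
Brown → 1 (second significant figure)
Blue → 6 (third significant figure)
Green → ×10^5 multiplier
Brown → ±1% tolerance
316 × 100000 = 31600000 Ω
Smallest = 31600000 × (1 − 1/100) = 31284000 Ω.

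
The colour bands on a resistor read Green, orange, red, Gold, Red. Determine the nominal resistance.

53.2 Ω

Green → 5 (first significant figure)
Orange → 3 (second significant figure)
Red → 2 (third significant figure)
Gold → ×0.1 multiplier
532 × 0.1 = 53.2 Ω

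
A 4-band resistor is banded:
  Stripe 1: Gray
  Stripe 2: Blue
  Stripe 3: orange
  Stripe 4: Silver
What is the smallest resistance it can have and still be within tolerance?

Grey → 8 (first significant figure)
Blue → 6 (second significant figure)
Orange → ×10^3 multiplier
Silver → ±10% tolerance
86 × 1000 = 86000 Ω
Smallest = 86000 × (1 − 10/100) = 77400 Ω.

77400 Ω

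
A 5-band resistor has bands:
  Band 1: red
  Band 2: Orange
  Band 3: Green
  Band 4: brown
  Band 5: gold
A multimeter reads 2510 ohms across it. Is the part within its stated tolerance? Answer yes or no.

Red → 2 (first significant figure)
Orange → 3 (second significant figure)
Green → 5 (third significant figure)
Brown → ×10 multiplier
Gold → ±5% tolerance
235 × 10 = 2350 Ω
Allowed range: 2232.5 Ω to 2467.5 Ω.
2510 ohms lies outside that range.

no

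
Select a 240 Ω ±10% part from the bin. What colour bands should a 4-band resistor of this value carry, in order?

240 Ω = 24 × 10^1.
2 → red
4 → yellow
Multiplier 10^1 → brown.
±10% tolerance → silver.

red, yellow, brown, silver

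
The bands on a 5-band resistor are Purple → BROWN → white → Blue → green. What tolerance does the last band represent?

±0.5%

The last band, green, is the tolerance band.
Green corresponds to ±0.5%.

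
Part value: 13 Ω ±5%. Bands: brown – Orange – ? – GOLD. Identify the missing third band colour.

13 Ω = 13 × 10^0.
The third band is the multiplier, 10^0, which is black.

black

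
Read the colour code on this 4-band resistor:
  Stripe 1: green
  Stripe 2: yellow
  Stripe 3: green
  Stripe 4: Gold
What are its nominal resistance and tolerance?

5400000 Ω ±5%

Green → 5 (first significant figure)
Yellow → 4 (second significant figure)
Green → ×10^5 multiplier
Gold → ±5% tolerance
54 × 100000 = 5400000 Ω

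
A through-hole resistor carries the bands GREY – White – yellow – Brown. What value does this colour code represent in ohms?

890000 Ω

Grey → 8 (first significant figure)
White → 9 (second significant figure)
Yellow → ×10^4 multiplier
89 × 10000 = 890000 Ω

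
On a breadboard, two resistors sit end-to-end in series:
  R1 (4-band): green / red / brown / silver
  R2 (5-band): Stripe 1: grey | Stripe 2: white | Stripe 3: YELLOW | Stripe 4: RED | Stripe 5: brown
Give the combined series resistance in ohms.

89920 Ω

R1: green, red → 52; brown ×10 → 520 Ω.
R2: grey, white, yellow → 894; red ×10^2 → 89400 Ω.
Series: 520 + 89400 = 89920 Ω.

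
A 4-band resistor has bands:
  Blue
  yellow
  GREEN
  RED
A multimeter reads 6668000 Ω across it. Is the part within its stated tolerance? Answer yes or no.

no

Blue → 6 (first significant figure)
Yellow → 4 (second significant figure)
Green → ×10^5 multiplier
Red → ±2% tolerance
64 × 100000 = 6400000 Ω
Allowed range: 6272000 Ω to 6528000 Ω.
6668000 Ω lies outside that range.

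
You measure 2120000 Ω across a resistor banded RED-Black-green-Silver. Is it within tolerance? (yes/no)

Red → 2 (first significant figure)
Black → 0 (second significant figure)
Green → ×10^5 multiplier
Silver → ±10% tolerance
20 × 100000 = 2000000 Ω
Allowed range: 1800000 Ω to 2200000 Ω.
2120000 Ω lies inside that range.

yes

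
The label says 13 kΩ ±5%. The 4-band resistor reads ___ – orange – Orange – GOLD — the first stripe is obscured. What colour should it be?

13000 Ω = 13 × 10^3.
The first band gives digit 1 of the significand, and 1 is brown.

brown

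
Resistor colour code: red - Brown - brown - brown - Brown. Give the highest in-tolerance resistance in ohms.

2131.1 Ω

Red → 2 (first significant figure)
Brown → 1 (second significant figure)
Brown → 1 (third significant figure)
Brown → ×10 multiplier
Brown → ±1% tolerance
211 × 10 = 2110 Ω
Highest = 2110 × (1 + 1/100) = 2131.1 Ω.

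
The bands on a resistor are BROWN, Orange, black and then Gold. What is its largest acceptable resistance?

13.65 Ω

Brown → 1 (first significant figure)
Orange → 3 (second significant figure)
Black → ×1 multiplier
Gold → ±5% tolerance
13 × 1 = 13 Ω
Largest = 13 × (1 + 5/100) = 13.65 Ω.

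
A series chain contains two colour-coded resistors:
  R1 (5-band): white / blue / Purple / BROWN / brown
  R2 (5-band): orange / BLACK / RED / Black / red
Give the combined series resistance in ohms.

9972 Ω

R1: white, blue, violet → 967; brown ×10 → 9670 Ω.
R2: orange, black, red → 302; black ×1 → 302 Ω.
Series: 9670 + 302 = 9972 Ω.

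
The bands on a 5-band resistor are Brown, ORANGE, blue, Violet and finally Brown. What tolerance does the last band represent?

±1%

The last band, brown, is the tolerance band.
Brown corresponds to ±1%.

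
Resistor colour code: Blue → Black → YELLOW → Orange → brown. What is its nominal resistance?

604000 Ω

Blue → 6 (first significant figure)
Black → 0 (second significant figure)
Yellow → 4 (third significant figure)
Orange → ×10^3 multiplier
604 × 1000 = 604000 Ω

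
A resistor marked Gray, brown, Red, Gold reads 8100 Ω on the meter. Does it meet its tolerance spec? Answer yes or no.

yes

Grey → 8 (first significant figure)
Brown → 1 (second significant figure)
Red → ×10^2 multiplier
Gold → ±5% tolerance
81 × 100 = 8100 Ω
Allowed range: 7695 Ω to 8505 Ω.
8100 Ω lies inside that range.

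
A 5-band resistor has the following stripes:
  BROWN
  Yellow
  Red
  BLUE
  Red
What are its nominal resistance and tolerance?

Brown → 1 (first significant figure)
Yellow → 4 (second significant figure)
Red → 2 (third significant figure)
Blue → ×10^6 multiplier
Red → ±2% tolerance
142 × 1000000 = 142000000 Ω

142000000 Ω ±2%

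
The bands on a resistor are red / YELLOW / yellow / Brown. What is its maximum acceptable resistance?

242400 Ω

Red → 2 (first significant figure)
Yellow → 4 (second significant figure)
Yellow → ×10^4 multiplier
Brown → ±1% tolerance
24 × 10000 = 240000 Ω
Maximum = 240000 × (1 + 1/100) = 242400 Ω.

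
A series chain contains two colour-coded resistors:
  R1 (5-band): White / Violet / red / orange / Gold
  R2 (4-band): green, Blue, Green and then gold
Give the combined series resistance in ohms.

6572000 Ω

R1: white, violet, red → 972; orange ×10^3 → 972000 Ω.
R2: green, blue → 56; green ×10^5 → 5600000 Ω.
Series: 972000 + 5600000 = 6572000 Ω.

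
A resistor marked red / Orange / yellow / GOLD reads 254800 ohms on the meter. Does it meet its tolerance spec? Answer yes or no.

Red → 2 (first significant figure)
Orange → 3 (second significant figure)
Yellow → ×10^4 multiplier
Gold → ±5% tolerance
23 × 10000 = 230000 Ω
Allowed range: 218500 Ω to 241500 Ω.
254800 ohms lies outside that range.

no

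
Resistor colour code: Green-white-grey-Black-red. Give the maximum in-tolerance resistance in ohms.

Green → 5 (first significant figure)
White → 9 (second significant figure)
Grey → 8 (third significant figure)
Black → ×1 multiplier
Red → ±2% tolerance
598 × 1 = 598 Ω
Maximum = 598 × (1 + 2/100) = 609.96 Ω.

609.96 Ω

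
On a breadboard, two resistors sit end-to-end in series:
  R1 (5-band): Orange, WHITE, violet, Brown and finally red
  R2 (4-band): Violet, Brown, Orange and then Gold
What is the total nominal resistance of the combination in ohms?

74970 Ω

R1: orange, white, violet → 397; brown ×10 → 3970 Ω.
R2: violet, brown → 71; orange ×10^3 → 71000 Ω.
Series: 3970 + 71000 = 74970 Ω.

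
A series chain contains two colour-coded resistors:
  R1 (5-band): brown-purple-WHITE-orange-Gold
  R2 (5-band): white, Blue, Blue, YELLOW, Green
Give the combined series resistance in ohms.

R1: brown, violet, white → 179; orange ×10^3 → 179000 Ω.
R2: white, blue, blue → 966; yellow ×10^4 → 9660000 Ω.
Series: 179000 + 9660000 = 9839000 Ω.

9839000 Ω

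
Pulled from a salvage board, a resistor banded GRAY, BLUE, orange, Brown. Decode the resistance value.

Grey → 8 (first significant figure)
Blue → 6 (second significant figure)
Orange → ×10^3 multiplier
86 × 1000 = 86000 Ω

86000 Ω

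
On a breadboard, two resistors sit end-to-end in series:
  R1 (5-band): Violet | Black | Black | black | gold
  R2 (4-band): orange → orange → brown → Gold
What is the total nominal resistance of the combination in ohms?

1030 Ω

R1: violet, black, black → 700; black ×1 → 700 Ω.
R2: orange, orange → 33; brown ×10 → 330 Ω.
Series: 700 + 330 = 1030 Ω.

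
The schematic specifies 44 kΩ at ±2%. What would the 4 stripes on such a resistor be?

yellow, yellow, orange, red

44000 Ω = 44 × 10^3.
4 → yellow
4 → yellow
Multiplier 10^3 → orange.
±2% tolerance → red.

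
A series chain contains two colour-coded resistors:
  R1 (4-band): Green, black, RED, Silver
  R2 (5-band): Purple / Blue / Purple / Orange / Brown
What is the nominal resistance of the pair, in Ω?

R1: green, black → 50; red ×10^2 → 5000 Ω.
R2: violet, blue, violet → 767; orange ×10^3 → 767000 Ω.
Series: 5000 + 767000 = 772000 Ω.

772000 Ω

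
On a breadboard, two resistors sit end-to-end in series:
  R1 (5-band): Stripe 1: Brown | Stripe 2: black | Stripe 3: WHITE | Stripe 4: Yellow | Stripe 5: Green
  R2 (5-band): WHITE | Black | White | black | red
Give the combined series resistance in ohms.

1090909 Ω

R1: brown, black, white → 109; yellow ×10^4 → 1090000 Ω.
R2: white, black, white → 909; black ×1 → 909 Ω.
Series: 1090000 + 909 = 1090909 Ω.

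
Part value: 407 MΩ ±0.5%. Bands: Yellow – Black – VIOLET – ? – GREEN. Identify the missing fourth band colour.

blue

407000000 Ω = 407 × 10^6.
The fourth band is the multiplier, 10^6, which is blue.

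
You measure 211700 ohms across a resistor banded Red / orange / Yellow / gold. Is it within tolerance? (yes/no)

Red → 2 (first significant figure)
Orange → 3 (second significant figure)
Yellow → ×10^4 multiplier
Gold → ±5% tolerance
23 × 10000 = 230000 Ω
Allowed range: 218500 Ω to 241500 Ω.
211700 ohms lies outside that range.

no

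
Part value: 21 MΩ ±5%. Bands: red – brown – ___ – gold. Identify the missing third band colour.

blue

21000000 Ω = 21 × 10^6.
The third band is the multiplier, 10^6, which is blue.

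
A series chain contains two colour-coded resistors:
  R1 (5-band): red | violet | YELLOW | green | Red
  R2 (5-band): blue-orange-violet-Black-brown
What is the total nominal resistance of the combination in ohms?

27400637 Ω

R1: red, violet, yellow → 274; green ×10^5 → 27400000 Ω.
R2: blue, orange, violet → 637; black ×1 → 637 Ω.
Series: 27400000 + 637 = 27400637 Ω.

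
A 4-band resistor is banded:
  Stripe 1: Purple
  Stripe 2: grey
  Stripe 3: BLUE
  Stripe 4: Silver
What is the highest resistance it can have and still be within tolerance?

85800000 Ω

Violet → 7 (first significant figure)
Grey → 8 (second significant figure)
Blue → ×10^6 multiplier
Silver → ±10% tolerance
78 × 1000000 = 78000000 Ω
Highest = 78000000 × (1 + 10/100) = 85800000 Ω.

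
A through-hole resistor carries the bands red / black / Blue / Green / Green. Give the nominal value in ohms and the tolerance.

Red → 2 (first significant figure)
Black → 0 (second significant figure)
Blue → 6 (third significant figure)
Green → ×10^5 multiplier
Green → ±0.5% tolerance
206 × 100000 = 20600000 Ω

20600000 Ω ±0.5%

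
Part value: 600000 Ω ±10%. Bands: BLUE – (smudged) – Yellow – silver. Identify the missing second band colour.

black

600000 Ω = 60 × 10^4.
The second band gives digit 0 of the significand, and 0 is black.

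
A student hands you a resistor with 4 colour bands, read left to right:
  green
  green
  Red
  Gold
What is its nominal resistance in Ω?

5500 Ω

Green → 5 (first significant figure)
Green → 5 (second significant figure)
Red → ×10^2 multiplier
55 × 100 = 5500 Ω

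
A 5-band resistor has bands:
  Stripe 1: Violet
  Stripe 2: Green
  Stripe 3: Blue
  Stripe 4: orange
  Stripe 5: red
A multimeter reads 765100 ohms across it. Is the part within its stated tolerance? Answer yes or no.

Violet → 7 (first significant figure)
Green → 5 (second significant figure)
Blue → 6 (third significant figure)
Orange → ×10^3 multiplier
Red → ±2% tolerance
756 × 1000 = 756000 Ω
Allowed range: 740880 Ω to 771120 Ω.
765100 ohms lies inside that range.

yes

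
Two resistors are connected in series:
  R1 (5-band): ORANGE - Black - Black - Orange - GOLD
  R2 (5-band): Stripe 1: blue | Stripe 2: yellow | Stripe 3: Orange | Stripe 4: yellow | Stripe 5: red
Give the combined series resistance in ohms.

6730000 Ω

R1: orange, black, black → 300; orange ×10^3 → 300000 Ω.
R2: blue, yellow, orange → 643; yellow ×10^4 → 6430000 Ω.
Series: 300000 + 6430000 = 6730000 Ω.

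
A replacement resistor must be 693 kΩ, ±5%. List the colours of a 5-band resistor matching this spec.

693000 Ω = 693 × 10^3.
6 → blue
9 → white
3 → orange
Multiplier 10^3 → orange.
±5% tolerance → gold.

blue, white, orange, orange, gold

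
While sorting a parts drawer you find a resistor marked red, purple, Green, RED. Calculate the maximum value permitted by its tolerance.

Red → 2 (first significant figure)
Violet → 7 (second significant figure)
Green → ×10^5 multiplier
Red → ±2% tolerance
27 × 100000 = 2700000 Ω
Maximum = 2700000 × (1 + 2/100) = 2754000 Ω.

2754000 Ω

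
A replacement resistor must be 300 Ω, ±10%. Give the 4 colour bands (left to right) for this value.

300 Ω = 30 × 10^1.
3 → orange
0 → black
Multiplier 10^1 → brown.
±10% tolerance → silver.

orange, black, brown, silver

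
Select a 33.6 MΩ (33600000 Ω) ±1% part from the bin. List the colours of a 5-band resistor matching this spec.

33600000 Ω = 336 × 10^5.
3 → orange
3 → orange
6 → blue
Multiplier 10^5 → green.
±1% tolerance → brown.

orange, orange, blue, green, brown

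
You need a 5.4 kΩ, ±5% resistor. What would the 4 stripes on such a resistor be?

green, yellow, red, gold

5400 Ω = 54 × 10^2.
5 → green
4 → yellow
Multiplier 10^2 → red.
±5% tolerance → gold.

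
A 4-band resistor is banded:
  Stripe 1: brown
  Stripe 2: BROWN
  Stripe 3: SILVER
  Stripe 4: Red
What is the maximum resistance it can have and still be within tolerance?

Brown → 1 (first significant figure)
Brown → 1 (second significant figure)
Silver → ×0.01 multiplier
Red → ±2% tolerance
11 × 0.01 = 0.11 Ω
Maximum = 0.11 × (1 + 2/100) = 0.1122 Ω.

0.1122 Ω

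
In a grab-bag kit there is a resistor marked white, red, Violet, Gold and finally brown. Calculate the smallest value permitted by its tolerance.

White → 9 (first significant figure)
Red → 2 (second significant figure)
Violet → 7 (third significant figure)
Gold → ×0.1 multiplier
Brown → ±1% tolerance
927 × 0.1 = 92.7 Ω
Smallest = 92.7 × (1 − 1/100) = 91.773 Ω.

91.773 Ω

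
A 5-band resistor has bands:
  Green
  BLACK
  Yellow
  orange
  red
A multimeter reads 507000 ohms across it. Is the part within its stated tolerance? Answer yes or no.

Green → 5 (first significant figure)
Black → 0 (second significant figure)
Yellow → 4 (third significant figure)
Orange → ×10^3 multiplier
Red → ±2% tolerance
504 × 1000 = 504000 Ω
Allowed range: 493920 Ω to 514080 Ω.
507000 ohms lies inside that range.

yes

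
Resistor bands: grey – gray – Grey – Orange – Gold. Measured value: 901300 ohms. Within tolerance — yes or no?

Grey → 8 (first significant figure)
Grey → 8 (second significant figure)
Grey → 8 (third significant figure)
Orange → ×10^3 multiplier
Gold → ±5% tolerance
888 × 1000 = 888000 Ω
Allowed range: 843600 Ω to 932400 Ω.
901300 ohms lies inside that range.

yes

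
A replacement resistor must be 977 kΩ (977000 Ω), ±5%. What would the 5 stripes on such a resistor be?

977000 Ω = 977 × 10^3.
9 → white
7 → violet
7 → violet
Multiplier 10^3 → orange.
±5% tolerance → gold.

white, violet, violet, orange, gold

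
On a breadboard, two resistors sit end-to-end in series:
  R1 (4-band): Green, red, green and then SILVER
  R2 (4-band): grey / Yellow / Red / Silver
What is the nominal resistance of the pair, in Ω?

5208400 Ω

R1: green, red → 52; green ×10^5 → 5200000 Ω.
R2: grey, yellow → 84; red ×10^2 → 8400 Ω.
Series: 5200000 + 8400 = 5208400 Ω.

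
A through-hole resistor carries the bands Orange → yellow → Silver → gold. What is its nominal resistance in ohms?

Orange → 3 (first significant figure)
Yellow → 4 (second significant figure)
Silver → ×0.01 multiplier
34 × 0.01 = 0.34 Ω

0.34 Ω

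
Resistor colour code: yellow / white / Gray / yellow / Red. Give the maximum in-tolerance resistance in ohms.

Yellow → 4 (first significant figure)
White → 9 (second significant figure)
Grey → 8 (third significant figure)
Yellow → ×10^4 multiplier
Red → ±2% tolerance
498 × 10000 = 4980000 Ω
Maximum = 4980000 × (1 + 2/100) = 5079600 Ω.

5079600 Ω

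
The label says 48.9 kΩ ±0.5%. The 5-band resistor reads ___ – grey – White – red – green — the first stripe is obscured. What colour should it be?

48900 Ω = 489 × 10^2.
The first band gives digit 4 of the significand, and 4 is yellow.

yellow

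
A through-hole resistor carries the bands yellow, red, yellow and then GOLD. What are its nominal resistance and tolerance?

Yellow → 4 (first significant figure)
Red → 2 (second significant figure)
Yellow → ×10^4 multiplier
Gold → ±5% tolerance
42 × 10000 = 420000 Ω

420000 Ω ±5%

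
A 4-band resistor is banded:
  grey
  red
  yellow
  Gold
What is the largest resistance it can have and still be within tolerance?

861000 Ω

Grey → 8 (first significant figure)
Red → 2 (second significant figure)
Yellow → ×10^4 multiplier
Gold → ±5% tolerance
82 × 10000 = 820000 Ω
Largest = 820000 × (1 + 5/100) = 861000 Ω.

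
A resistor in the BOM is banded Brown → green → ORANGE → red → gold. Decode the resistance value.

Brown → 1 (first significant figure)
Green → 5 (second significant figure)
Orange → 3 (third significant figure)
Red → ×10^2 multiplier
153 × 100 = 15300 Ω

15300 Ω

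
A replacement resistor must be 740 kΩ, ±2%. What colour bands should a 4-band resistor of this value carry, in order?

violet, yellow, yellow, red

740000 Ω = 74 × 10^4.
7 → violet
4 → yellow
Multiplier 10^4 → yellow.
±2% tolerance → red.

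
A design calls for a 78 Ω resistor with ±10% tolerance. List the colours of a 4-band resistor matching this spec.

violet, grey, black, silver

78 Ω = 78 × 10^0.
7 → violet
8 → grey
Multiplier 10^0 → black.
±10% tolerance → silver.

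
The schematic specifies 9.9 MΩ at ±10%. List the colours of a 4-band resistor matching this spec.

white, white, green, silver

9900000 Ω = 99 × 10^5.
9 → white
9 → white
Multiplier 10^5 → green.
±10% tolerance → silver.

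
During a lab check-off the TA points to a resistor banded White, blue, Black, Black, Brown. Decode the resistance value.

White → 9 (first significant figure)
Blue → 6 (second significant figure)
Black → 0 (third significant figure)
Black → ×1 multiplier
960 × 1 = 960 Ω

960 Ω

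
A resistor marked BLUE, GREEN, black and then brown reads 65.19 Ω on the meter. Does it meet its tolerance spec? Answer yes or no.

yes

Blue → 6 (first significant figure)
Green → 5 (second significant figure)
Black → ×1 multiplier
Brown → ±1% tolerance
65 × 1 = 65 Ω
Allowed range: 64.35 Ω to 65.65 Ω.
65.19 Ω lies inside that range.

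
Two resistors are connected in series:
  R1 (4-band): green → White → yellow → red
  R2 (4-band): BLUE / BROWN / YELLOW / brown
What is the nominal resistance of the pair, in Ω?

1200000 Ω

R1: green, white → 59; yellow ×10^4 → 590000 Ω.
R2: blue, brown → 61; yellow ×10^4 → 610000 Ω.
Series: 590000 + 610000 = 1200000 Ω.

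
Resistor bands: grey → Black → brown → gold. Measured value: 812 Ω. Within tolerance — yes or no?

Grey → 8 (first significant figure)
Black → 0 (second significant figure)
Brown → ×10 multiplier
Gold → ±5% tolerance
80 × 10 = 800 Ω
Allowed range: 760 Ω to 840 Ω.
812 Ω lies inside that range.

yes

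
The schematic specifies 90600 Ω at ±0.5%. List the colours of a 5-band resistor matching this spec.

white, black, blue, red, green

90600 Ω = 906 × 10^2.
9 → white
0 → black
6 → blue
Multiplier 10^2 → red.
±0.5% tolerance → green.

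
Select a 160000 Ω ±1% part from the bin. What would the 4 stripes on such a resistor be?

brown, blue, yellow, brown

160000 Ω = 16 × 10^4.
1 → brown
6 → blue
Multiplier 10^4 → yellow.
±1% tolerance → brown.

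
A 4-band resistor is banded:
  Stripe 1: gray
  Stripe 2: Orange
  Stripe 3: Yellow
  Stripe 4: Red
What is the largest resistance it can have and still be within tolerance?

Grey → 8 (first significant figure)
Orange → 3 (second significant figure)
Yellow → ×10^4 multiplier
Red → ±2% tolerance
83 × 10000 = 830000 Ω
Largest = 830000 × (1 + 2/100) = 846600 Ω.

846600 Ω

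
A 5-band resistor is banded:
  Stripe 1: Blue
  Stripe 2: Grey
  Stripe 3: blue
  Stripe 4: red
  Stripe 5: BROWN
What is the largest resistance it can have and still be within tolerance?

Blue → 6 (first significant figure)
Grey → 8 (second significant figure)
Blue → 6 (third significant figure)
Red → ×10^2 multiplier
Brown → ±1% tolerance
686 × 100 = 68600 Ω
Largest = 68600 × (1 + 1/100) = 69286 Ω.

69286 Ω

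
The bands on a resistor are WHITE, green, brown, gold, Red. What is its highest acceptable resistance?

97.002 Ω

White → 9 (first significant figure)
Green → 5 (second significant figure)
Brown → 1 (third significant figure)
Gold → ×0.1 multiplier
Red → ±2% tolerance
951 × 0.1 = 95.1 Ω
Highest = 95.1 × (1 + 2/100) = 97.002 Ω.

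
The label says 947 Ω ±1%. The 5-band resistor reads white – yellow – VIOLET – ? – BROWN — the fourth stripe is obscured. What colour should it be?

black

947 Ω = 947 × 10^0.
The fourth band is the multiplier, 10^0, which is black.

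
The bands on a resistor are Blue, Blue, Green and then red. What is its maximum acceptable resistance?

Blue → 6 (first significant figure)
Blue → 6 (second significant figure)
Green → ×10^5 multiplier
Red → ±2% tolerance
66 × 100000 = 6600000 Ω
Maximum = 6600000 × (1 + 2/100) = 6732000 Ω.

6732000 Ω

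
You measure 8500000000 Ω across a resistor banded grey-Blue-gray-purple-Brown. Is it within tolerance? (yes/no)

no

Grey → 8 (first significant figure)
Blue → 6 (second significant figure)
Grey → 8 (third significant figure)
Violet → ×10^7 multiplier
Brown → ±1% tolerance
868 × 10000000 = 8680000000 Ω
Allowed range: 8593200000 Ω to 8766800000 Ω.
8500000000 Ω lies outside that range.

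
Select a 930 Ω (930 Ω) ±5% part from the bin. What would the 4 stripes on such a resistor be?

white, orange, brown, gold

930 Ω = 93 × 10^1.
9 → white
3 → orange
Multiplier 10^1 → brown.
±5% tolerance → gold.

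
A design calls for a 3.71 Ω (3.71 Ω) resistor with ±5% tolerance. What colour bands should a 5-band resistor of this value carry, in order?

orange, violet, brown, silver, gold

3.71 Ω = 371 × 10^-2.
3 → orange
7 → violet
1 → brown
Multiplier 10^-2 → silver.
±5% tolerance → gold.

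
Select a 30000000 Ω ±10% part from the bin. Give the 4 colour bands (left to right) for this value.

30000000 Ω = 30 × 10^6.
3 → orange
0 → black
Multiplier 10^6 → blue.
±10% tolerance → silver.

orange, black, blue, silver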